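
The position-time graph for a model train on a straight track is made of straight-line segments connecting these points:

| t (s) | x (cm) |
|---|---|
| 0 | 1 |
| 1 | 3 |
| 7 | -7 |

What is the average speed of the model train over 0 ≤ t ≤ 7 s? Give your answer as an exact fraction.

12/7 cm/s

Average speed = (total path length)/(elapsed time); on a piecewise-linear x-t graph the path length is Σ|Δx|.
0–1 s: |Δx| = |3 − 1| = 2 cm
1–7 s: |Δx| = |-7 − 3| = 10 cm
Total path = 12 cm; average speed = 12/7 = 12/7 cm/s.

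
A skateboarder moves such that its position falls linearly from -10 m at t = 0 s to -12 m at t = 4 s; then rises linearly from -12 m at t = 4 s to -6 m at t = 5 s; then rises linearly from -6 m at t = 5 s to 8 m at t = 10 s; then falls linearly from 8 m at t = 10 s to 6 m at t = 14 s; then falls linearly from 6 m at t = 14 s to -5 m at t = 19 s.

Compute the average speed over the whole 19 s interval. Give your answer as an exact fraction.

Average speed = (total path length)/(elapsed time); on a piecewise-linear x-t graph the path length is Σ|Δx|.
0–4 s: |Δx| = |-12 − -10| = 2 m
4–5 s: |Δx| = |-6 − -12| = 6 m
5–10 s: |Δx| = |8 − -6| = 14 m
10–14 s: |Δx| = |6 − 8| = 2 m
14–19 s: |Δx| = |-5 − 6| = 11 m
Total path = 35 m; average speed = 35/19 = 35/19 m/s.

35/19 m/s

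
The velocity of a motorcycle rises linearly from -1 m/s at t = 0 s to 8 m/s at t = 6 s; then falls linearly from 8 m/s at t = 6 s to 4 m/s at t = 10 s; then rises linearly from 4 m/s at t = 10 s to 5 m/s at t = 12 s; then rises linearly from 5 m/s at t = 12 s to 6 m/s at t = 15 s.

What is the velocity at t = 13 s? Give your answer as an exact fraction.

On 12–15 s the graph is linear from 5 to 6 m/s: v(13) = 5 + (6 − 5)·(13 − 12)/(15 − 12) = 16/3 m/s.

16/3 m/s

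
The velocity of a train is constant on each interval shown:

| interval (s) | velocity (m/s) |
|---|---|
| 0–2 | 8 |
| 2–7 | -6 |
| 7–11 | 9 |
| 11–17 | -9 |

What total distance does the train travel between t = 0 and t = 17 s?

136 m

Distance (not displacement) is the total path length: add the absolute areas under v-t.
0–2 s: |8| × 2 = 16 m
2–7 s: |-6| × 5 = 30 m
7–11 s: |9| × 4 = 36 m
11–17 s: |-9| × 6 = 54 m
Total distance = 136 m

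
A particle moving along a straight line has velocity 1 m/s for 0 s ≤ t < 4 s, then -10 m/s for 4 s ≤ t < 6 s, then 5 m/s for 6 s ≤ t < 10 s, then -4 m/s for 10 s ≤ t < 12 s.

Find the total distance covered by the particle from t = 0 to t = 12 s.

52 m

Total distance travelled is ∫|v| dt — sum the magnitudes of each area piece.
0–4 s: |1| × 4 = 4 m
4–6 s: |-10| × 2 = 20 m
6–10 s: |5| × 4 = 20 m
10–12 s: |-4| × 2 = 8 m
Total distance = 52 m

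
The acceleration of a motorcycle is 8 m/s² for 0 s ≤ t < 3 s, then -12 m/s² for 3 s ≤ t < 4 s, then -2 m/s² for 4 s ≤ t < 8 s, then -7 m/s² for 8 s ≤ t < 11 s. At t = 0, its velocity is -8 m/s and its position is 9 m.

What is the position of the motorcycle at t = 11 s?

-12.5 m

On each constant-a segment, Δv = aΔt and Δx = v₀Δt + ½aΔt²; chain segment to segment.
0–3 s: v starts -8 m/s; Δx = -8·3 + ½·8·3² = 12 m; v ends 16 m/s.
3–4 s: v starts 16 m/s; Δx = 16·1 + ½·-12·1² = 10 m; v ends 4 m/s.
4–8 s: v starts 4 m/s; Δx = 4·4 + ½·-2·4² = 0 m; v ends -4 m/s.
8–11 s: v starts -4 m/s; Δx = -4·3 + ½·-7·3² = -43.5 m; v ends -25 m/s.
x(11) = 9 + Σ Δx = -12.5 m.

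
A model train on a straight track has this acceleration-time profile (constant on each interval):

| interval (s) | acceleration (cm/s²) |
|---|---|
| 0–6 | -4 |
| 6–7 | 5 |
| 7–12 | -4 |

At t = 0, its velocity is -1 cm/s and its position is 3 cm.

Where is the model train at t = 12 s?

-247.5 cm

On each constant-a segment, Δv = aΔt and Δx = v₀Δt + ½aΔt²; chain segment to segment.
0–6 s: v starts -1 cm/s; Δx = -1·6 + ½·-4·6² = -78 cm; v ends -25 cm/s.
6–7 s: v starts -25 cm/s; Δx = -25·1 + ½·5·1² = -22.5 cm; v ends -20 cm/s.
7–12 s: v starts -20 cm/s; Δx = -20·5 + ½·-4·5² = -150 cm; v ends -40 cm/s.
x(12) = 3 + Σ Δx = -247.5 cm.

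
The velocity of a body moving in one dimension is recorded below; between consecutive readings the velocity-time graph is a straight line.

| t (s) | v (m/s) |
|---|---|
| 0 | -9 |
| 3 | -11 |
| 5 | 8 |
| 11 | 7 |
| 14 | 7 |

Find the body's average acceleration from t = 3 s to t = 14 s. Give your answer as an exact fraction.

Average acceleration = Δv/Δt = (7 − -11)/(14 − 3) = 18/11 m/s².

18/11 m/s²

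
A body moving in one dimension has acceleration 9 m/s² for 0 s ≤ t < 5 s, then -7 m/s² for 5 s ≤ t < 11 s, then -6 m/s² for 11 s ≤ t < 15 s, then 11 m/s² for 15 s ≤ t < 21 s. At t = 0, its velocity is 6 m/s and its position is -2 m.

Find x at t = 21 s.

On each constant-a segment, Δv = aΔt and Δx = v₀Δt + ½aΔt²; chain segment to segment.
0–5 s: v starts 6 m/s; Δx = 6·5 + ½·9·5² = 142.5 m; v ends 51 m/s.
5–11 s: v starts 51 m/s; Δx = 51·6 + ½·-7·6² = 180 m; v ends 9 m/s.
11–15 s: v starts 9 m/s; Δx = 9·4 + ½·-6·4² = -12 m; v ends -15 m/s.
15–21 s: v starts -15 m/s; Δx = -15·6 + ½·11·6² = 108 m; v ends 51 m/s.
x(21) = -2 + Σ Δx = 416.5 m.

416.5 m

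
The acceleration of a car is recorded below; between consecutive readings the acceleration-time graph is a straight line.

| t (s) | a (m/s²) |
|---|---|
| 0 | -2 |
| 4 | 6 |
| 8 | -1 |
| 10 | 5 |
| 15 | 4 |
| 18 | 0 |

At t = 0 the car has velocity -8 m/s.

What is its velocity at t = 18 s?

42.5 m/s

Δv equals the area under the a-t graph; then v = v₀ + Δv.
0–4 s: ½(-2 + 6)(4) = 8 m/s
4–8 s: ½(6 + -1)(4) = 10 m/s
8–10 s: ½(-1 + 5)(2) = 4 m/s
10–15 s: ½(5 + 4)(5) = 22.5 m/s
15–18 s: ½(4 + 0)(3) = 6 m/s
Δv = 50.5 m/s, so v(18) = -8 + (50.5) = 42.5 m/s.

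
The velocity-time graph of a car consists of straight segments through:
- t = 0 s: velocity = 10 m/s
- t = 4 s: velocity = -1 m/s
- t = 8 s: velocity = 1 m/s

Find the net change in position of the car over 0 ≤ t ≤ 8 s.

Net displacement equals the area under the velocity-time graph (areas below the axis count negative).
0–4 s: ½(10 + -1)(4) = 18 m
4–8 s: ½(-1 + 1)(4) = 0 m
Net displacement = 18 m

18 m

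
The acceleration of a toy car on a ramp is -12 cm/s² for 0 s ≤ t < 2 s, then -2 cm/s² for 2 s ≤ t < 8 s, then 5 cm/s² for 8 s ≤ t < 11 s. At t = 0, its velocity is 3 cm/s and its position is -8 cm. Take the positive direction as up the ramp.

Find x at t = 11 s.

-264.5 cm

On each constant-a segment, Δv = aΔt and Δx = v₀Δt + ½aΔt²; chain segment to segment.
0–2 s: v starts 3 cm/s; Δx = 3·2 + ½·-12·2² = -18 cm; v ends -21 cm/s.
2–8 s: v starts -21 cm/s; Δx = -21·6 + ½·-2·6² = -162 cm; v ends -33 cm/s.
8–11 s: v starts -33 cm/s; Δx = -33·3 + ½·5·3² = -76.5 cm; v ends -18 cm/s.
x(11) = -8 + Σ Δx = -264.5 cm.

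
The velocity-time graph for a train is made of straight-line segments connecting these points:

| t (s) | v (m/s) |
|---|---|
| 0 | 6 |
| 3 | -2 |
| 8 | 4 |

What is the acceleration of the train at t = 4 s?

Acceleration is the slope of the v-t graph on 3–8 s: (4 − -2)/(8 − 3) = 1.2 m/s².

1.2 m/s²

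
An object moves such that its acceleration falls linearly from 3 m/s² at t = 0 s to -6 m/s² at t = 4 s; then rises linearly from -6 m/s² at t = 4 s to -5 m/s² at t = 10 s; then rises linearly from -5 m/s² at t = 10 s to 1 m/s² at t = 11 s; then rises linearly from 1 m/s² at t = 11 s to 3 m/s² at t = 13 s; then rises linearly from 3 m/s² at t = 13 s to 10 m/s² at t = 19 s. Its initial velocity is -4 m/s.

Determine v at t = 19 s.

-2 m/s

Δv equals the area under the a-t graph; then v = v₀ + Δv.
0–4 s: ½(3 + -6)(4) = -6 m/s
4–10 s: ½(-6 + -5)(6) = -33 m/s
10–11 s: ½(-5 + 1)(1) = -2 m/s
11–13 s: ½(1 + 3)(2) = 4 m/s
13–19 s: ½(3 + 10)(6) = 39 m/s
Δv = 2 m/s, so v(19) = -4 + (2) = -2 m/s.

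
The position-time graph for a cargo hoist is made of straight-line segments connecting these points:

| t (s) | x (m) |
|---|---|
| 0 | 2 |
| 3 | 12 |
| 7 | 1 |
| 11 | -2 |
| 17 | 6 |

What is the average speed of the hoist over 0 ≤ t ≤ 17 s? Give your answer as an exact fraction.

Average speed = (total path length)/(elapsed time); on a piecewise-linear x-t graph the path length is Σ|Δx|.
0–3 s: |Δx| = |12 − 2| = 10 m
3–7 s: |Δx| = |1 − 12| = 11 m
7–11 s: |Δx| = |-2 − 1| = 3 m
11–17 s: |Δx| = |6 − -2| = 8 m
Total path = 32 m; average speed = 32/17 = 32/17 m/s.

32/17 m/s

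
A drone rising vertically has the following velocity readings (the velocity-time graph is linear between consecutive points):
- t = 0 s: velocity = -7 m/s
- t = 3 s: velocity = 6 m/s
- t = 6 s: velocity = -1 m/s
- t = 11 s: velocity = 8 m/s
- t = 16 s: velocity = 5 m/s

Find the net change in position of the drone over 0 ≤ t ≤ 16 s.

Net displacement equals the area under the velocity-time graph (areas below the axis count negative).
0–3 s: ½(-7 + 6)(3) = -1.5 m
3–6 s: ½(6 + -1)(3) = 7.5 m
6–11 s: ½(-1 + 8)(5) = 17.5 m
11–16 s: ½(8 + 5)(5) = 32.5 m
Net displacement = 56 m

56 m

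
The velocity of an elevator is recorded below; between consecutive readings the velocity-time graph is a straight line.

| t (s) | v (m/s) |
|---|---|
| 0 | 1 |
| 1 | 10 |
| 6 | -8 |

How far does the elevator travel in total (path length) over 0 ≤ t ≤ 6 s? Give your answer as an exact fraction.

509/18 m

Total distance travelled is ∫|v| dt — sum the magnitudes of each area piece.
0–1 s: |½(1 + 10)(1)| = 5.5 m
1–6 s: v = 0 at t = 34/9 s; triangle areas 125/9 + 80/9 = 205/9 m
Total distance = 509/18 m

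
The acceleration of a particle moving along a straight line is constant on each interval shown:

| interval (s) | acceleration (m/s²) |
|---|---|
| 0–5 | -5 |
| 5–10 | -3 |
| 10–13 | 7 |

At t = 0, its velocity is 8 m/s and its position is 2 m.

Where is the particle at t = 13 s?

-207.5 m

On each constant-a segment, Δv = aΔt and Δx = v₀Δt + ½aΔt²; chain segment to segment.
0–5 s: v starts 8 m/s; Δx = 8·5 + ½·-5·5² = -22.5 m; v ends -17 m/s.
5–10 s: v starts -17 m/s; Δx = -17·5 + ½·-3·5² = -122.5 m; v ends -32 m/s.
10–13 s: v starts -32 m/s; Δx = -32·3 + ½·7·3² = -64.5 m; v ends -11 m/s.
x(13) = 2 + Σ Δx = -207.5 m.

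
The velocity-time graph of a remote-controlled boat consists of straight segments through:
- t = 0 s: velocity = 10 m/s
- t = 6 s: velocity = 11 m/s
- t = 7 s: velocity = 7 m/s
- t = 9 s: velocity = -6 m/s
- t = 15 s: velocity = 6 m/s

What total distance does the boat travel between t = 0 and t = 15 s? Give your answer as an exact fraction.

Total distance travelled is ∫|v| dt — sum the magnitudes of each area piece.
0–6 s: |½(10 + 11)(6)| = 63 m
6–7 s: |½(11 + 7)(1)| = 9 m
7–9 s: v = 0 at t = 105/13 s; triangle areas 49/13 + 36/13 = 85/13 m
9–15 s: v = 0 at t = 12 s; triangle areas 9 + 9 = 18 m
Total distance = 1255/13 m

1255/13 m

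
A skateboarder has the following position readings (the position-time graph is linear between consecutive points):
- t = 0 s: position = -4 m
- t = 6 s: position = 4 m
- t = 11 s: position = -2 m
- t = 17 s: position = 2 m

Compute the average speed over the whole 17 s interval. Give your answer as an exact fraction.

Average speed = (total path length)/(elapsed time); on a piecewise-linear x-t graph the path length is Σ|Δx|.
0–6 s: |Δx| = |4 − -4| = 8 m
6–11 s: |Δx| = |-2 − 4| = 6 m
11–17 s: |Δx| = |2 − -2| = 4 m
Total path = 18 m; average speed = 18/17 = 18/17 m/s.

18/17 m/s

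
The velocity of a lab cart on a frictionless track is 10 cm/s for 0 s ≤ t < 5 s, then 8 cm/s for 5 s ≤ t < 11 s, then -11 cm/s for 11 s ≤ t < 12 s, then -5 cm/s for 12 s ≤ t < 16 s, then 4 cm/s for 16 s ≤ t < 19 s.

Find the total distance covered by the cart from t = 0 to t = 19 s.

141 cm

Total distance travelled is ∫|v| dt — sum the magnitudes of each area piece.
0–5 s: |10| × 5 = 50 cm
5–11 s: |8| × 6 = 48 cm
11–12 s: |-11| × 1 = 11 cm
12–16 s: |-5| × 4 = 20 cm
16–19 s: |4| × 3 = 12 cm
Total distance = 141 cm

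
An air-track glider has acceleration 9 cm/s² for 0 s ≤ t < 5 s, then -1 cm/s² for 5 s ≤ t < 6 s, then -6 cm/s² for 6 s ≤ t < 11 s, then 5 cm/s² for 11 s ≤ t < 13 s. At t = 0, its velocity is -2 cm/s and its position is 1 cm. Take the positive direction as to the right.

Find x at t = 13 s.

On each constant-a segment, Δv = aΔt and Δx = v₀Δt + ½aΔt²; chain segment to segment.
0–5 s: v starts -2 cm/s; Δx = -2·5 + ½·9·5² = 102.5 cm; v ends 43 cm/s.
5–6 s: v starts 43 cm/s; Δx = 43·1 + ½·-1·1² = 42.5 cm; v ends 42 cm/s.
6–11 s: v starts 42 cm/s; Δx = 42·5 + ½·-6·5² = 135 cm; v ends 12 cm/s.
11–13 s: v starts 12 cm/s; Δx = 12·2 + ½·5·2² = 34 cm; v ends 22 cm/s.
x(13) = 1 + Σ Δx = 315 cm.

315 cm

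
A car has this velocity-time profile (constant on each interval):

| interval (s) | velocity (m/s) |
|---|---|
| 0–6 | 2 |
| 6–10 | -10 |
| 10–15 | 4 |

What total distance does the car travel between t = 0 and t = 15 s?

Distance (not displacement) is the total path length: add the absolute areas under v-t.
0–6 s: |2| × 6 = 12 m
6–10 s: |-10| × 4 = 40 m
10–15 s: |4| × 5 = 20 m
Total distance = 72 m

72 m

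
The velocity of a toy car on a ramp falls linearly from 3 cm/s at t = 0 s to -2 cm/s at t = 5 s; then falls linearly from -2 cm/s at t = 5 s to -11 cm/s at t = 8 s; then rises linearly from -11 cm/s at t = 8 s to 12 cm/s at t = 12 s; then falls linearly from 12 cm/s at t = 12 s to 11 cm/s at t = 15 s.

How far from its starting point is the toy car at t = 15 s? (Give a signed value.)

19.5 cm

Displacement is the signed area under the v-t curve.
0–5 s: ½(3 + -2)(5) = 2.5 cm
5–8 s: ½(-2 + -11)(3) = -19.5 cm
8–12 s: ½(-11 + 12)(4) = 2 cm
12–15 s: ½(12 + 11)(3) = 34.5 cm
Net displacement = 19.5 cm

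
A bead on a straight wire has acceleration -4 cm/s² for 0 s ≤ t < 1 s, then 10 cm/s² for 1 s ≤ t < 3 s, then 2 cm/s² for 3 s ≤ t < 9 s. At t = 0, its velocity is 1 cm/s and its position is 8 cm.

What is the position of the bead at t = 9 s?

159 cm

On each constant-a segment, Δv = aΔt and Δx = v₀Δt + ½aΔt²; chain segment to segment.
0–1 s: v starts 1 cm/s; Δx = 1·1 + ½·-4·1² = -1 cm; v ends -3 cm/s.
1–3 s: v starts -3 cm/s; Δx = -3·2 + ½·10·2² = 14 cm; v ends 17 cm/s.
3–9 s: v starts 17 cm/s; Δx = 17·6 + ½·2·6² = 138 cm; v ends 29 cm/s.
x(9) = 8 + Σ Δx = 159 cm.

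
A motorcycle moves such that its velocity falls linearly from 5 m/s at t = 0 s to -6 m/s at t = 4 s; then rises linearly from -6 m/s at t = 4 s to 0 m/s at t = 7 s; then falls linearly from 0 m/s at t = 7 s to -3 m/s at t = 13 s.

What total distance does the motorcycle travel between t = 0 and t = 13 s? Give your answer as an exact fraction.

320/11 m

Total distance travelled is ∫|v| dt — sum the magnitudes of each area piece.
0–4 s: v = 0 at t = 20/11 s; triangle areas 50/11 + 72/11 = 122/11 m
4–7 s: |½(-6 + 0)(3)| = 9 m
7–13 s: |½(0 + -3)(6)| = 9 m
Total distance = 320/11 m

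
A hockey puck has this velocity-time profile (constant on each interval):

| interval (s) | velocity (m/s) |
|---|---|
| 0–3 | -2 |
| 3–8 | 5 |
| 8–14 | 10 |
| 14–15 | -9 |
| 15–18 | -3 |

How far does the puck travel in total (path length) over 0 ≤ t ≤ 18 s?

Distance (not displacement) is the total path length: add the absolute areas under v-t.
0–3 s: |-2| × 3 = 6 m
3–8 s: |5| × 5 = 25 m
8–14 s: |10| × 6 = 60 m
14–15 s: |-9| × 1 = 9 m
15–18 s: |-3| × 3 = 9 m
Total distance = 109 m

109 m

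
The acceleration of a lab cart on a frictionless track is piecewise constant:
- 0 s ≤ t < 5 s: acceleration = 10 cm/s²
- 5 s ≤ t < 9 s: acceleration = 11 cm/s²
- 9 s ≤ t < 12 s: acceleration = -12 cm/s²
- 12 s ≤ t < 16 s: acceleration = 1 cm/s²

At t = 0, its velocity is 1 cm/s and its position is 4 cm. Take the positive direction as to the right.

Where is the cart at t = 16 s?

901 cm

On each constant-a segment, Δv = aΔt and Δx = v₀Δt + ½aΔt²; chain segment to segment.
0–5 s: v starts 1 cm/s; Δx = 1·5 + ½·10·5² = 130 cm; v ends 51 cm/s.
5–9 s: v starts 51 cm/s; Δx = 51·4 + ½·11·4² = 292 cm; v ends 95 cm/s.
9–12 s: v starts 95 cm/s; Δx = 95·3 + ½·-12·3² = 231 cm; v ends 59 cm/s.
12–16 s: v starts 59 cm/s; Δx = 59·4 + ½·1·4² = 244 cm; v ends 63 cm/s.
x(16) = 4 + Σ Δx = 901 cm.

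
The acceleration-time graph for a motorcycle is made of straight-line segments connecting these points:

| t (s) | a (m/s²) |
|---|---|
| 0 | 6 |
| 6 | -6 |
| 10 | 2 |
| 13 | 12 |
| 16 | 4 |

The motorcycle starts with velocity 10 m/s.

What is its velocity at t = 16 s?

Δv equals the area under the a-t graph; then v = v₀ + Δv.
0–6 s: ½(6 + -6)(6) = 0 m/s
6–10 s: ½(-6 + 2)(4) = -8 m/s
10–13 s: ½(2 + 12)(3) = 21 m/s
13–16 s: ½(12 + 4)(3) = 24 m/s
Δv = 37 m/s, so v(16) = 10 + (37) = 47 m/s.

47 m/s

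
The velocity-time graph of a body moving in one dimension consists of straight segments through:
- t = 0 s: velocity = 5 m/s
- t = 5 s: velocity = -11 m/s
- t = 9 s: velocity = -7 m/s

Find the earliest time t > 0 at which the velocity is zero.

t = 1.5625 s

v changes sign on 0–5 s (from 5 to -11); the graph is linear there, so v = 0 at t = 0 + (-5)·(5 − 0)/(-11 − 5) = 1.5625 s.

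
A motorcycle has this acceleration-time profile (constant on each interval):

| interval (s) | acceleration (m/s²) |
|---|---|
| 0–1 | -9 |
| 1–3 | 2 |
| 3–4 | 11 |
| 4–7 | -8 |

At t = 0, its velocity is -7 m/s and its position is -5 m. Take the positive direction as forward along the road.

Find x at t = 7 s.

-90 m

On each constant-a segment, Δv = aΔt and Δx = v₀Δt + ½aΔt²; chain segment to segment.
0–1 s: v starts -7 m/s; Δx = -7·1 + ½·-9·1² = -11.5 m; v ends -16 m/s.
1–3 s: v starts -16 m/s; Δx = -16·2 + ½·2·2² = -28 m; v ends -12 m/s.
3–4 s: v starts -12 m/s; Δx = -12·1 + ½·11·1² = -6.5 m; v ends -1 m/s.
4–7 s: v starts -1 m/s; Δx = -1·3 + ½·-8·3² = -39 m; v ends -25 m/s.
x(7) = -5 + Σ Δx = -90 m.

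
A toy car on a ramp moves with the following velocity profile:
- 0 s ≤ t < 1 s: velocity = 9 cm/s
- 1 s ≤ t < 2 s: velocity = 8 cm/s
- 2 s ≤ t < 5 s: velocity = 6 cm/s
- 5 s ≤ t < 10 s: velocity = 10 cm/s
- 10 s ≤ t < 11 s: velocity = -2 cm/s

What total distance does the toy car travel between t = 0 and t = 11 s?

Distance (not displacement) is the total path length: add the absolute areas under v-t.
0–1 s: |9| × 1 = 9 cm
1–2 s: |8| × 1 = 8 cm
2–5 s: |6| × 3 = 18 cm
5–10 s: |10| × 5 = 50 cm
10–11 s: |-2| × 1 = 2 cm
Total distance = 87 cm

87 cm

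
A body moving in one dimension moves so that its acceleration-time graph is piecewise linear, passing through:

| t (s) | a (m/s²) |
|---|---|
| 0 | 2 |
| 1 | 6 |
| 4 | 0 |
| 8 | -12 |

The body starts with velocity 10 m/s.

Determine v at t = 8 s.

Δv equals the area under the a-t graph; then v = v₀ + Δv.
0–1 s: ½(2 + 6)(1) = 4 m/s
1–4 s: ½(6 + 0)(3) = 9 m/s
4–8 s: ½(0 + -12)(4) = -24 m/s
Δv = -11 m/s, so v(8) = 10 + (-11) = -1 m/s.

-1 m/s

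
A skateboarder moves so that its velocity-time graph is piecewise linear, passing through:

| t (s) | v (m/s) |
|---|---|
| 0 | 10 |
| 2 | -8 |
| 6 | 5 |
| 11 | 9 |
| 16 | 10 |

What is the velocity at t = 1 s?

On 0–2 s the graph is linear from 10 to -8 m/s: v(1) = 10 + (-8 − 10)·(1 − 0)/(2 − 0) = 1 m/s.

1 m/s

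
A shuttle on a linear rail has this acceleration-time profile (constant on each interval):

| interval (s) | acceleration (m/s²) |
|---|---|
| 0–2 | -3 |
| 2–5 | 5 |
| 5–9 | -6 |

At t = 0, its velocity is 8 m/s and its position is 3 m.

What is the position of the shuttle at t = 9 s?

61.5 m

On each constant-a segment, Δv = aΔt and Δx = v₀Δt + ½aΔt²; chain segment to segment.
0–2 s: v starts 8 m/s; Δx = 8·2 + ½·-3·2² = 10 m; v ends 2 m/s.
2–5 s: v starts 2 m/s; Δx = 2·3 + ½·5·3² = 28.5 m; v ends 17 m/s.
5–9 s: v starts 17 m/s; Δx = 17·4 + ½·-6·4² = 20 m; v ends -7 m/s.
x(9) = 3 + Σ Δx = 61.5 m.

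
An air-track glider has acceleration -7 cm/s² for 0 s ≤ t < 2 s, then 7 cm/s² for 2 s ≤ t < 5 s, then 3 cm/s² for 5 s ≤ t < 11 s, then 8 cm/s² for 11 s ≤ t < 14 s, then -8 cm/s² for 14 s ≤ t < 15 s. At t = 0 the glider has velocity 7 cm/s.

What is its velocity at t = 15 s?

Δv equals the area under the a-t graph; then v = v₀ + Δv.
0–2 s: -7 × 2 = -14 cm/s
2–5 s: 7 × 3 = 21 cm/s
5–11 s: 3 × 6 = 18 cm/s
11–14 s: 8 × 3 = 24 cm/s
14–15 s: -8 × 1 = -8 cm/s
Δv = 41 cm/s, so v(15) = 7 + (41) = 48 cm/s.

48 cm/s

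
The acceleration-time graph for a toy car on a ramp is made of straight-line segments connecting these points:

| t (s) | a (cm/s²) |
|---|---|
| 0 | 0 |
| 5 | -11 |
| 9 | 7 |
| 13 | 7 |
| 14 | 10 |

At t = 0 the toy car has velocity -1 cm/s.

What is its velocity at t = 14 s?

0 cm/s

Δv equals the area under the a-t graph; then v = v₀ + Δv.
0–5 s: ½(0 + -11)(5) = -27.5 cm/s
5–9 s: ½(-11 + 7)(4) = -8 cm/s
9–13 s: 7 × 4 = 28 cm/s
13–14 s: ½(7 + 10)(1) = 8.5 cm/s
Δv = 1 cm/s, so v(14) = -1 + (1) = 0 cm/s.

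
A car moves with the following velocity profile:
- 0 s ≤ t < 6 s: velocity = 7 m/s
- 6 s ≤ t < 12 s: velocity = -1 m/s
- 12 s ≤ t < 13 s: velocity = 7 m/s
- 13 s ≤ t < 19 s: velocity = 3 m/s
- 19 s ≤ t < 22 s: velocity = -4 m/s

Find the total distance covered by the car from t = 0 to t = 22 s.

Total distance travelled is ∫|v| dt — sum the magnitudes of each area piece.
0–6 s: |7| × 6 = 42 m
6–12 s: |-1| × 6 = 6 m
12–13 s: |7| × 1 = 7 m
13–19 s: |3| × 6 = 18 m
19–22 s: |-4| × 3 = 12 m
Total distance = 85 m

85 m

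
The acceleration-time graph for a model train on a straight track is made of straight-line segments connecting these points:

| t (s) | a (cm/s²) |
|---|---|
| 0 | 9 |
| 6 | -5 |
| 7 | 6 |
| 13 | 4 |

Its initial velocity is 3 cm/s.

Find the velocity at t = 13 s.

Δv equals the area under the a-t graph; then v = v₀ + Δv.
0–6 s: ½(9 + -5)(6) = 12 cm/s
6–7 s: ½(-5 + 6)(1) = 0.5 cm/s
7–13 s: ½(6 + 4)(6) = 30 cm/s
Δv = 42.5 cm/s, so v(13) = 3 + (42.5) = 45.5 cm/s.

45.5 cm/s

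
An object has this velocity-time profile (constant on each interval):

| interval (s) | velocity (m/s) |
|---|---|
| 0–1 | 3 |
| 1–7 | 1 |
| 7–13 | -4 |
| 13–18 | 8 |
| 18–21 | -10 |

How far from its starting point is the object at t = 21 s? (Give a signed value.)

Displacement is the signed area under the v-t curve.
0–1 s: 3 × 1 = 3 m
1–7 s: 1 × 6 = 6 m
7–13 s: -4 × 6 = -24 m
13–18 s: 8 × 5 = 40 m
18–21 s: -10 × 3 = -30 m
Net displacement = -5 m

-5 m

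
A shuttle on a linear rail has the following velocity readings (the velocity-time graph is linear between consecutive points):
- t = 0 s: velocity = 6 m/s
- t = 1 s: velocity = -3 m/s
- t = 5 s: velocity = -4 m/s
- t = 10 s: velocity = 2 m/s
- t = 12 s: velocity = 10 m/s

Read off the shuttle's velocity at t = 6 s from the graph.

On 5–10 s the graph is linear from -4 to 2 m/s: v(6) = -4 + (2 − -4)·(6 − 5)/(10 − 5) = -2.8 m/s.

-2.8 m/s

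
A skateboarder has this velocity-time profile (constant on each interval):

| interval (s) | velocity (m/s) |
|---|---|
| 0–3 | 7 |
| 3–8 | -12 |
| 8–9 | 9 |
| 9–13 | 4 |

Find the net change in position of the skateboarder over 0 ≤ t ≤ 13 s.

Displacement is the signed area under the v-t curve.
0–3 s: 7 × 3 = 21 m
3–8 s: -12 × 5 = -60 m
8–9 s: 9 × 1 = 9 m
9–13 s: 4 × 4 = 16 m
Net displacement = -14 m

-14 m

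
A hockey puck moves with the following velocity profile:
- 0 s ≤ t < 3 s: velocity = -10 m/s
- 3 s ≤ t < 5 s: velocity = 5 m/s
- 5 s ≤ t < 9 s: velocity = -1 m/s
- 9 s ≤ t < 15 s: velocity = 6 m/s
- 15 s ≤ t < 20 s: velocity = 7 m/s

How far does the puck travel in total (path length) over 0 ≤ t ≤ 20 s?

115 m

Total distance travelled is ∫|v| dt — sum the magnitudes of each area piece.
0–3 s: |-10| × 3 = 30 m
3–5 s: |5| × 2 = 10 m
5–9 s: |-1| × 4 = 4 m
9–15 s: |6| × 6 = 36 m
15–20 s: |7| × 5 = 35 m
Total distance = 115 m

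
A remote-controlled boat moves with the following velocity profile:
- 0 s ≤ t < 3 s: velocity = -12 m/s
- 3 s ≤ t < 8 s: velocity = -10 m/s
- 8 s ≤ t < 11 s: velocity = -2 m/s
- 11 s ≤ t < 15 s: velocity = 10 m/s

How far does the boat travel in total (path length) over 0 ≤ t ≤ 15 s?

Total distance travelled is ∫|v| dt — sum the magnitudes of each area piece.
0–3 s: |-12| × 3 = 36 m
3–8 s: |-10| × 5 = 50 m
8–11 s: |-2| × 3 = 6 m
11–15 s: |10| × 4 = 40 m
Total distance = 132 m

132 m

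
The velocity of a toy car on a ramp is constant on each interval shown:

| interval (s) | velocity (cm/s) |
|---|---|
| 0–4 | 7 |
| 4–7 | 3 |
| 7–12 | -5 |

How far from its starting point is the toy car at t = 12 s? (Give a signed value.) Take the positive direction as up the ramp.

12 cm

Net displacement equals the area under the velocity-time graph (areas below the axis count negative).
0–4 s: 7 × 4 = 28 cm
4–7 s: 3 × 3 = 9 cm
7–12 s: -5 × 5 = -25 cm
Net displacement = 12 cm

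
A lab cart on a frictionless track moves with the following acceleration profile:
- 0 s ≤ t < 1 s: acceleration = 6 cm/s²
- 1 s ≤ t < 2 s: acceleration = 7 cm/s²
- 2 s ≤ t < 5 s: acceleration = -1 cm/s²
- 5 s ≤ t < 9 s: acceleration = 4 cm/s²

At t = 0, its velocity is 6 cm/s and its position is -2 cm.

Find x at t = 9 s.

On each constant-a segment, Δv = aΔt and Δx = v₀Δt + ½aΔt²; chain segment to segment.
0–1 s: v starts 6 cm/s; Δx = 6·1 + ½·6·1² = 9 cm; v ends 12 cm/s.
1–2 s: v starts 12 cm/s; Δx = 12·1 + ½·7·1² = 15.5 cm; v ends 19 cm/s.
2–5 s: v starts 19 cm/s; Δx = 19·3 + ½·-1·3² = 52.5 cm; v ends 16 cm/s.
5–9 s: v starts 16 cm/s; Δx = 16·4 + ½·4·4² = 96 cm; v ends 32 cm/s.
x(9) = -2 + Σ Δx = 171 cm.

171 cm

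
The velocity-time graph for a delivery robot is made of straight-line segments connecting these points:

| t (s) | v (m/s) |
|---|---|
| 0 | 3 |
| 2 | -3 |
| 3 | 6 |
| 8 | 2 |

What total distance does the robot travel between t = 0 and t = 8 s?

Distance (not displacement) is the total path length: add the absolute areas under v-t.
0–2 s: v = 0 at t = 1 s; triangle areas 1.5 + 1.5 = 3 m
2–3 s: v = 0 at t = 7/3 s; triangle areas 0.5 + 2 = 2.5 m
3–8 s: |½(6 + 2)(5)| = 20 m
Total distance = 25.5 m

25.5 m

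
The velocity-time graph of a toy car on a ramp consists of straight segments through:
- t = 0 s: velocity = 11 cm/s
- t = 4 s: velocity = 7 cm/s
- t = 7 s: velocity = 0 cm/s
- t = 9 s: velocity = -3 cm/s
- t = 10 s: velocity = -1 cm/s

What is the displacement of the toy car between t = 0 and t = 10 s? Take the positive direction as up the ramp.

Displacement is the signed area under the v-t curve.
0–4 s: ½(11 + 7)(4) = 36 cm
4–7 s: ½(7 + 0)(3) = 10.5 cm
7–9 s: ½(0 + -3)(2) = -3 cm
9–10 s: ½(-3 + -1)(1) = -2 cm
Net displacement = 41.5 cm

41.5 cm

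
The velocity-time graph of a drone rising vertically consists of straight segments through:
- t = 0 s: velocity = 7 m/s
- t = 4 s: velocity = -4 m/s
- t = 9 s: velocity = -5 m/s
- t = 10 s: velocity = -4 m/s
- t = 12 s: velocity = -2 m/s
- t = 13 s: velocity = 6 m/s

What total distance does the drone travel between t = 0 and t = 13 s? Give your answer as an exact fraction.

Total distance travelled is ∫|v| dt — sum the magnitudes of each area piece.
0–4 s: v = 0 at t = 28/11 s; triangle areas 98/11 + 32/11 = 130/11 m
4–9 s: |½(-4 + -5)(5)| = 22.5 m
9–10 s: |½(-5 + -4)(1)| = 4.5 m
10–12 s: |½(-4 + -2)(2)| = 6 m
12–13 s: v = 0 at t = 12.25 s; triangle areas 0.25 + 2.25 = 2.5 m
Total distance = 1041/22 m

1041/22 m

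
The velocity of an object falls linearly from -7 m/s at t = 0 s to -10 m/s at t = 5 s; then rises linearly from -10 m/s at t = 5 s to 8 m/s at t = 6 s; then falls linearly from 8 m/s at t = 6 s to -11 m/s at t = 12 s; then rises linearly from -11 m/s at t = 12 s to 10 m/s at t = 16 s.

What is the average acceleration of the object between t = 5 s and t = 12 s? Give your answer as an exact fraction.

-1/7 m/s²

Average acceleration = Δv/Δt = (-11 − -10)/(12 − 5) = -1/7 m/s².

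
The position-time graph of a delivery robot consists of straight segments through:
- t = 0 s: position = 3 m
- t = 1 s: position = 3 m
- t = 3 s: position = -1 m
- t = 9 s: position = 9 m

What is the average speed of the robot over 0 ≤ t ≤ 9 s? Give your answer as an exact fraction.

Average speed = (total path length)/(elapsed time); on a piecewise-linear x-t graph the path length is Σ|Δx|.
0–1 s: |Δx| = |3 − 3| = 0 m
1–3 s: |Δx| = |-1 − 3| = 4 m
3–9 s: |Δx| = |9 − -1| = 10 m
Total path = 14 m; average speed = 14/9 = 14/9 m/s.

14/9 m/s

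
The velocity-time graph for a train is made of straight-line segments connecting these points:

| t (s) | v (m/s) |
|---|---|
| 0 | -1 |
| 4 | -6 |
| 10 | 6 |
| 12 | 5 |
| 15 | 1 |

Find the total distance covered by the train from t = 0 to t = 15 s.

52 m

Distance (not displacement) is the total path length: add the absolute areas under v-t.
0–4 s: |½(-1 + -6)(4)| = 14 m
4–10 s: v = 0 at t = 7 s; triangle areas 9 + 9 = 18 m
10–12 s: |½(6 + 5)(2)| = 11 m
12–15 s: |½(5 + 1)(3)| = 9 m
Total distance = 52 m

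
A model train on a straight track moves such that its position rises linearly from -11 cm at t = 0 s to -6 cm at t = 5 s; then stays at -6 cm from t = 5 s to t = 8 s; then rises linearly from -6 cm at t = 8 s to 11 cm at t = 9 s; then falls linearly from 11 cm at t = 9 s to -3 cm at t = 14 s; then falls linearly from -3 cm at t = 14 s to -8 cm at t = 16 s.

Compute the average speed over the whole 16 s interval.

2.5625 cm/s

Average speed = (total path length)/(elapsed time); on a piecewise-linear x-t graph the path length is Σ|Δx|.
0–5 s: |Δx| = |-6 − -11| = 5 cm
5–8 s: |Δx| = |-6 − -6| = 0 cm
8–9 s: |Δx| = |11 − -6| = 17 cm
9–14 s: |Δx| = |-3 − 11| = 14 cm
14–16 s: |Δx| = |-8 − -3| = 5 cm
Total path = 41 cm; average speed = 41/16 = 2.5625 cm/s.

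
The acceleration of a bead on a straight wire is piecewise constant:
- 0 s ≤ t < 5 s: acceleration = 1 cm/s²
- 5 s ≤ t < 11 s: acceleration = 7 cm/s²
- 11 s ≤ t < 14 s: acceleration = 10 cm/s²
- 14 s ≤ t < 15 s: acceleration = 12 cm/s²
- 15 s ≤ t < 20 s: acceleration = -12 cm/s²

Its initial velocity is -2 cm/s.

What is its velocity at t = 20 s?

Δv equals the area under the a-t graph; then v = v₀ + Δv.
0–5 s: 1 × 5 = 5 cm/s
5–11 s: 7 × 6 = 42 cm/s
11–14 s: 10 × 3 = 30 cm/s
14–15 s: 12 × 1 = 12 cm/s
15–20 s: -12 × 5 = -60 cm/s
Δv = 29 cm/s, so v(20) = -2 + (29) = 27 cm/s.

27 cm/s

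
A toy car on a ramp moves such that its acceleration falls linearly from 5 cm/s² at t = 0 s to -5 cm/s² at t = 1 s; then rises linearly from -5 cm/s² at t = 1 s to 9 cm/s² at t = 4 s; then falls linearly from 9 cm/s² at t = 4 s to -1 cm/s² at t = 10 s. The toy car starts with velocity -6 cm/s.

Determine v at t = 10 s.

Δv equals the area under the a-t graph; then v = v₀ + Δv.
0–1 s: ½(5 + -5)(1) = 0 cm/s
1–4 s: ½(-5 + 9)(3) = 6 cm/s
4–10 s: ½(9 + -1)(6) = 24 cm/s
Δv = 30 cm/s, so v(10) = -6 + (30) = 24 cm/s.

24 cm/s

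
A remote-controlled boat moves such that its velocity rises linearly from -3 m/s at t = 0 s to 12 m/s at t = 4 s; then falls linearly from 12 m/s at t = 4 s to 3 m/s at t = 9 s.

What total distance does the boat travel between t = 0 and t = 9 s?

57.9 m

Total distance travelled is ∫|v| dt — sum the magnitudes of each area piece.
0–4 s: v = 0 at t = 0.8 s; triangle areas 1.2 + 19.2 = 20.4 m
4–9 s: |½(12 + 3)(5)| = 37.5 m
Total distance = 57.9 m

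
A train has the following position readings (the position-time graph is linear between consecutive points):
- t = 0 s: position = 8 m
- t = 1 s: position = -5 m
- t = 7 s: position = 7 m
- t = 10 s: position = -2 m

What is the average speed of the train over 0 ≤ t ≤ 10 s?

Average speed = (total path length)/(elapsed time); on a piecewise-linear x-t graph the path length is Σ|Δx|.
0–1 s: |Δx| = |-5 − 8| = 13 m
1–7 s: |Δx| = |7 − -5| = 12 m
7–10 s: |Δx| = |-2 − 7| = 9 m
Total path = 34 m; average speed = 34/10 = 3.4 m/s.

3.4 m/s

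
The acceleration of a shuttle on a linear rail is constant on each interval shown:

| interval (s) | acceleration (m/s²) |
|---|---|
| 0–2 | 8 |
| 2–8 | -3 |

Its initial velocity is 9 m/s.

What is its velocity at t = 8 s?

7 m/s

Δv equals the area under the a-t graph; then v = v₀ + Δv.
0–2 s: 8 × 2 = 16 m/s
2–8 s: -3 × 6 = -18 m/s
Δv = -2 m/s, so v(8) = 9 + (-2) = 7 m/s.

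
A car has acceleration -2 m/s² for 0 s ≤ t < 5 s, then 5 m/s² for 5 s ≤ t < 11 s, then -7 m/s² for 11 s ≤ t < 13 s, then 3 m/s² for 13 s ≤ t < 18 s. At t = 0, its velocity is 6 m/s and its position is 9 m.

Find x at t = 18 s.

On each constant-a segment, Δv = aΔt and Δx = v₀Δt + ½aΔt²; chain segment to segment.
0–5 s: v starts 6 m/s; Δx = 6·5 + ½·-2·5² = 5 m; v ends -4 m/s.
5–11 s: v starts -4 m/s; Δx = -4·6 + ½·5·6² = 66 m; v ends 26 m/s.
11–13 s: v starts 26 m/s; Δx = 26·2 + ½·-7·2² = 38 m; v ends 12 m/s.
13–18 s: v starts 12 m/s; Δx = 12·5 + ½·3·5² = 97.5 m; v ends 27 m/s.
x(18) = 9 + Σ Δx = 215.5 m.

215.5 m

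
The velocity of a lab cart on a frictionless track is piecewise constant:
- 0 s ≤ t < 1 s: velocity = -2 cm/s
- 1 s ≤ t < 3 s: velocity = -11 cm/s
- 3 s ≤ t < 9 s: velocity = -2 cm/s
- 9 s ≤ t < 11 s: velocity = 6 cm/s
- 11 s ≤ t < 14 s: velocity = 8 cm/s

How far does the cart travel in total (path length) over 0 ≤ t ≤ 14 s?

Distance (not displacement) is the total path length: add the absolute areas under v-t.
0–1 s: |-2| × 1 = 2 cm
1–3 s: |-11| × 2 = 22 cm
3–9 s: |-2| × 6 = 12 cm
9–11 s: |6| × 2 = 12 cm
11–14 s: |8| × 3 = 24 cm
Total distance = 72 cm

72 cm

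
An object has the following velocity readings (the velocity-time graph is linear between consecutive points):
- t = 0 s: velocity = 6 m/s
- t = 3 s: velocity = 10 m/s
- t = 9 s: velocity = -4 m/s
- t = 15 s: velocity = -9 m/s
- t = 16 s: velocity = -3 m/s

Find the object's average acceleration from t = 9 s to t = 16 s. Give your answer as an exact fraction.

1/7 m/s²

Average acceleration = Δv/Δt = (-3 − -4)/(16 − 9) = 1/7 m/s².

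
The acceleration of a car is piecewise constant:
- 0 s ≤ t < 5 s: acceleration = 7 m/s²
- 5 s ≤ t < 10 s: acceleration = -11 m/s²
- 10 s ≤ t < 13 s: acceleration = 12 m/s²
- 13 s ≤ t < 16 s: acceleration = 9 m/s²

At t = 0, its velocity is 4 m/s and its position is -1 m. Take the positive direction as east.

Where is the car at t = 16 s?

270.5 m

On each constant-a segment, Δv = aΔt and Δx = v₀Δt + ½aΔt²; chain segment to segment.
0–5 s: v starts 4 m/s; Δx = 4·5 + ½·7·5² = 107.5 m; v ends 39 m/s.
5–10 s: v starts 39 m/s; Δx = 39·5 + ½·-11·5² = 57.5 m; v ends -16 m/s.
10–13 s: v starts -16 m/s; Δx = -16·3 + ½·12·3² = 6 m; v ends 20 m/s.
13–16 s: v starts 20 m/s; Δx = 20·3 + ½·9·3² = 100.5 m; v ends 47 m/s.
x(16) = -1 + Σ Δx = 270.5 m.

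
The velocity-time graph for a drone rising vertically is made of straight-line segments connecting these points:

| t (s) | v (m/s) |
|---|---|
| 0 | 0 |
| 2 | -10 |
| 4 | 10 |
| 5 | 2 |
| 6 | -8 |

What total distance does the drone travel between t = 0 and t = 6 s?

Distance (not displacement) is the total path length: add the absolute areas under v-t.
0–2 s: |½(0 + -10)(2)| = 10 m
2–4 s: v = 0 at t = 3 s; triangle areas 5 + 5 = 10 m
4–5 s: |½(10 + 2)(1)| = 6 m
5–6 s: v = 0 at t = 5.2 s; triangle areas 0.2 + 3.2 = 3.4 m
Total distance = 29.4 m

29.4 m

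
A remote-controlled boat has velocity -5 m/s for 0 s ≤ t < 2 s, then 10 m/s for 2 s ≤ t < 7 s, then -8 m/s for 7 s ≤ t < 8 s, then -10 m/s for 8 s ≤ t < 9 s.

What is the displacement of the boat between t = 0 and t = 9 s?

22 m

Net displacement equals the area under the velocity-time graph (areas below the axis count negative).
0–2 s: -5 × 2 = -10 m
2–7 s: 10 × 5 = 50 m
7–8 s: -8 × 1 = -8 m
8–9 s: -10 × 1 = -10 m
Net displacement = 22 m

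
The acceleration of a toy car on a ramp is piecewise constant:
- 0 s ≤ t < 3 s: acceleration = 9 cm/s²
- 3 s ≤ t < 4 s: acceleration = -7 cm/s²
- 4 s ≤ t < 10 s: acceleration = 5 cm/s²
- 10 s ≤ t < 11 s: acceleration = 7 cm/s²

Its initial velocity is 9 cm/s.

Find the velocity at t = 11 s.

66 cm/s

Δv equals the area under the a-t graph; then v = v₀ + Δv.
0–3 s: 9 × 3 = 27 cm/s
3–4 s: -7 × 1 = -7 cm/s
4–10 s: 5 × 6 = 30 cm/s
10–11 s: 7 × 1 = 7 cm/s
Δv = 57 cm/s, so v(11) = 9 + (57) = 66 cm/s.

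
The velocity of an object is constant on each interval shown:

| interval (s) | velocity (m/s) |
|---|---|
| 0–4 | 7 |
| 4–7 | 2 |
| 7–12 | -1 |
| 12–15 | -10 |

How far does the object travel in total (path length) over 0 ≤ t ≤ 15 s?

Total distance travelled is ∫|v| dt — sum the magnitudes of each area piece.
0–4 s: |7| × 4 = 28 m
4–7 s: |2| × 3 = 6 m
7–12 s: |-1| × 5 = 5 m
12–15 s: |-10| × 3 = 30 m
Total distance = 69 m

69 m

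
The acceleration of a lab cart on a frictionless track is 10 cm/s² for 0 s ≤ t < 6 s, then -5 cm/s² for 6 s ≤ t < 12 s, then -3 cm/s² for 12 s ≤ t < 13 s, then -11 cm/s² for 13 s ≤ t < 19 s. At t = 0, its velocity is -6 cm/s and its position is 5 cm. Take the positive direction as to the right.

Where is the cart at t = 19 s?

333.5 cm

On each constant-a segment, Δv = aΔt and Δx = v₀Δt + ½aΔt²; chain segment to segment.
0–6 s: v starts -6 cm/s; Δx = -6·6 + ½·10·6² = 144 cm; v ends 54 cm/s.
6–12 s: v starts 54 cm/s; Δx = 54·6 + ½·-5·6² = 234 cm; v ends 24 cm/s.
12–13 s: v starts 24 cm/s; Δx = 24·1 + ½·-3·1² = 22.5 cm; v ends 21 cm/s.
13–19 s: v starts 21 cm/s; Δx = 21·6 + ½·-11·6² = -72 cm; v ends -45 cm/s.
x(19) = 5 + Σ Δx = 333.5 cm.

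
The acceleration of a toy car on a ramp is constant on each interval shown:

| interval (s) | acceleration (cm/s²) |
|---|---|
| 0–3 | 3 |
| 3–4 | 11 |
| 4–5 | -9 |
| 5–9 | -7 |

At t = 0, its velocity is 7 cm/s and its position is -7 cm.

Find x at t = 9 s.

87.5 cm

On each constant-a segment, Δv = aΔt and Δx = v₀Δt + ½aΔt²; chain segment to segment.
0–3 s: v starts 7 cm/s; Δx = 7·3 + ½·3·3² = 34.5 cm; v ends 16 cm/s.
3–4 s: v starts 16 cm/s; Δx = 16·1 + ½·11·1² = 21.5 cm; v ends 27 cm/s.
4–5 s: v starts 27 cm/s; Δx = 27·1 + ½·-9·1² = 22.5 cm; v ends 18 cm/s.
5–9 s: v starts 18 cm/s; Δx = 18·4 + ½·-7·4² = 16 cm; v ends -10 cm/s.
x(9) = -7 + Σ Δx = 87.5 cm.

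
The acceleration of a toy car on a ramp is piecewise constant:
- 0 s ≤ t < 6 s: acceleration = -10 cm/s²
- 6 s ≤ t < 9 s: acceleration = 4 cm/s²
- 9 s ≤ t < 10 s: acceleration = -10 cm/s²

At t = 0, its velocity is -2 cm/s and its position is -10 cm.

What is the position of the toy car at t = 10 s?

On each constant-a segment, Δv = aΔt and Δx = v₀Δt + ½aΔt²; chain segment to segment.
0–6 s: v starts -2 cm/s; Δx = -2·6 + ½·-10·6² = -192 cm; v ends -62 cm/s.
6–9 s: v starts -62 cm/s; Δx = -62·3 + ½·4·3² = -168 cm; v ends -50 cm/s.
9–10 s: v starts -50 cm/s; Δx = -50·1 + ½·-10·1² = -55 cm; v ends -60 cm/s.
x(10) = -10 + Σ Δx = -425 cm.

-425 cm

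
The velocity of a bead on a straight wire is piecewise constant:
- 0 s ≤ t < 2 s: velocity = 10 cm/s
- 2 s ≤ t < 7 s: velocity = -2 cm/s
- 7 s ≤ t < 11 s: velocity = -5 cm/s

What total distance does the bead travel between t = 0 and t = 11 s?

50 cm

Total distance travelled is ∫|v| dt — sum the magnitudes of each area piece.
0–2 s: |10| × 2 = 20 cm
2–7 s: |-2| × 5 = 10 cm
7–11 s: |-5| × 4 = 20 cm
Total distance = 50 cm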